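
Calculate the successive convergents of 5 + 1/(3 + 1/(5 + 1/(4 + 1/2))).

Using the convergent recurrence p_i = a_i*p_{i-1} + p_{i-2}, q_i = a_i*q_{i-1} + q_{i-2} with p_{-2}=0, p_{-1}=1, q_{-2}=1, q_{-1}=0:
  i=0: a_0=5, p_0 = 5*1 + 0 = 5, q_0 = 5*0 + 1 = 1.
  i=1: a_1=3, p_1 = 3*5 + 1 = 16, q_1 = 3*1 + 0 = 3.
  i=2: a_2=5, p_2 = 5*16 + 5 = 85, q_2 = 5*3 + 1 = 16.
  i=3: a_3=4, p_3 = 4*85 + 16 = 356, q_3 = 4*16 + 3 = 67.
  i=4: a_4=2, p_4 = 2*356 + 85 = 797, q_4 = 2*67 + 16 = 150.

5/1, 16/3, 85/16, 356/67, 797/150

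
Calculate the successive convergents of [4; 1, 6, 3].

4/1, 5/1, 34/7, 107/22

Using the convergent recurrence p_i = a_i*p_{i-1} + p_{i-2}, q_i = a_i*q_{i-1} + q_{i-2} with p_{-2}=0, p_{-1}=1, q_{-2}=1, q_{-1}=0:
  i=0: a_0=4, p_0 = 4*1 + 0 = 4, q_0 = 4*0 + 1 = 1.
  i=1: a_1=1, p_1 = 1*4 + 1 = 5, q_1 = 1*1 + 0 = 1.
  i=2: a_2=6, p_2 = 6*5 + 4 = 34, q_2 = 6*1 + 1 = 7.
  i=3: a_3=3, p_3 = 3*34 + 5 = 107, q_3 = 3*7 + 1 = 22.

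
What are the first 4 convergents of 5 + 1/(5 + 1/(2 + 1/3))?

5/1, 26/5, 57/11, 197/38

Using the convergent recurrence p_i = a_i*p_{i-1} + p_{i-2}, q_i = a_i*q_{i-1} + q_{i-2} with p_{-2}=0, p_{-1}=1, q_{-2}=1, q_{-1}=0:
  i=0: a_0=5, p_0 = 5*1 + 0 = 5, q_0 = 5*0 + 1 = 1.
  i=1: a_1=5, p_1 = 5*5 + 1 = 26, q_1 = 5*1 + 0 = 5.
  i=2: a_2=2, p_2 = 2*26 + 5 = 57, q_2 = 2*5 + 1 = 11.
  i=3: a_3=3, p_3 = 3*57 + 26 = 197, q_3 = 3*11 + 5 = 38.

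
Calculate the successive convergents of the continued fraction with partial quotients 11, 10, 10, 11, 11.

Using the convergent recurrence p_i = a_i*p_{i-1} + p_{i-2}, q_i = a_i*q_{i-1} + q_{i-2} with p_{-2}=0, p_{-1}=1, q_{-2}=1, q_{-1}=0:
  i=0: a_0=11, p_0 = 11*1 + 0 = 11, q_0 = 11*0 + 1 = 1.
  i=1: a_1=10, p_1 = 10*11 + 1 = 111, q_1 = 10*1 + 0 = 10.
  i=2: a_2=10, p_2 = 10*111 + 11 = 1121, q_2 = 10*10 + 1 = 101.
  i=3: a_3=11, p_3 = 11*1121 + 111 = 12442, q_3 = 11*101 + 10 = 1121.
  i=4: a_4=11, p_4 = 11*12442 + 1121 = 137983, q_4 = 11*1121 + 101 = 12432.

11/1, 111/10, 1121/101, 12442/1121, 137983/12432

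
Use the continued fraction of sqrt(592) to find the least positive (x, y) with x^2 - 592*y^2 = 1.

(x, y) = (73, 3)

First expand sqrt(592) as a continued fraction. With x_i = (sqrt(592) + m_i)/d_i and (m_0, d_0) = (0, 1): a_0 = floor(sqrt(592)) = 24, since 24^2 = 576 <= 592 < 625 = 25^2.
Iterate m_{i+1} = d_i*a_i - m_i, d_{i+1} = (592 - m_{i+1}^2)/d_i, a_{i+1} = floor((a_0 + m_{i+1})/d_{i+1}):
  m_1 = 1*24 - 0 = 24, d_1 = (592 - 24^2)/1 = 16/1 = 16, a_1 = floor((24 + 24)/16) = 3.
  m_2 = 16*3 - 24 = 24, d_2 = (592 - 24^2)/16 = 16/16 = 1, a_2 = floor((24 + 24)/1) = 48.
  m_3 = 1*48 - 24 = 24, d_3 = (592 - 24^2)/1 = 16/1 = 16: (m_3, d_3) = (m_1, d_1) = (24, 16), so from here the quotients repeat a_1, a_2; the period length is 2.
So sqrt(592) = [24; (3, 48)] with period length k = 2.
k is even, so the fundamental solution of x^2 - 592y^2 = 1 is (p_{k-1}, q_{k-1}) = (p_1, q_1); compute convergents through index 1.
Convergents (p_i = a_i*p_{i-1} + p_{i-2}, q_i = a_i*q_{i-1} + q_{i-2} with p_{-2}=0, p_{-1}=1, q_{-2}=1, q_{-1}=0):
  i=0: a_0=24, p_0 = 24*1 + 0 = 24, q_0 = 24*0 + 1 = 1.
  i=1: a_1=3, p_1 = 3*24 + 1 = 73, q_1 = 3*1 + 0 = 3.
Check: 73^2 - 592*3^2 = 5329 - 5328 = 1, so (x, y) = (73, 3) solves the equation, and by the theorem it is the least positive solution.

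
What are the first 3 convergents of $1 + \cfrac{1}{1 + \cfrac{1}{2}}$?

Using the convergent recurrence p_i = a_i*p_{i-1} + p_{i-2}, q_i = a_i*q_{i-1} + q_{i-2} with p_{-2}=0, p_{-1}=1, q_{-2}=1, q_{-1}=0:
  i=0: a_0=1, p_0 = 1*1 + 0 = 1, q_0 = 1*0 + 1 = 1.
  i=1: a_1=1, p_1 = 1*1 + 1 = 2, q_1 = 1*1 + 0 = 1.
  i=2: a_2=2, p_2 = 2*2 + 1 = 5, q_2 = 2*1 + 1 = 3.

1/1, 2/1, 5/3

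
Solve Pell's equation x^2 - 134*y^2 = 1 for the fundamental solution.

(x, y) = (145925, 12606)

First expand sqrt(134) as a continued fraction. With x_i = (sqrt(134) + m_i)/d_i and (m_0, d_0) = (0, 1): a_0 = floor(sqrt(134)) = 11, since 11^2 = 121 <= 134 < 144 = 12^2.
Iterate m_{i+1} = d_i*a_i - m_i, d_{i+1} = (134 - m_{i+1}^2)/d_i, a_{i+1} = floor((a_0 + m_{i+1})/d_{i+1}):
  m_1 = 1*11 - 0 = 11, d_1 = (134 - 11^2)/1 = 13/1 = 13, a_1 = floor((11 + 11)/13) = 1.
  m_2 = 13*1 - 11 = 2, d_2 = (134 - 2^2)/13 = 130/13 = 10, a_2 = floor((11 + 2)/10) = 1.
  m_3 = 10*1 - 2 = 8, d_3 = (134 - 8^2)/10 = 70/10 = 7, a_3 = floor((11 + 8)/7) = 2.
  m_4 = 7*2 - 8 = 6, d_4 = (134 - 6^2)/7 = 98/7 = 14, a_4 = floor((11 + 6)/14) = 1.
  m_5 = 14*1 - 6 = 8, d_5 = (134 - 8^2)/14 = 70/14 = 5, a_5 = floor((11 + 8)/5) = 3.
  m_6 = 5*3 - 8 = 7, d_6 = (134 - 7^2)/5 = 85/5 = 17, a_6 = floor((11 + 7)/17) = 1.
  m_7 = 17*1 - 7 = 10, d_7 = (134 - 10^2)/17 = 34/17 = 2, a_7 = floor((11 + 10)/2) = 10.
  m_8 = 2*10 - 10 = 10, d_8 = (134 - 10^2)/2 = 34/2 = 17, a_8 = floor((11 + 10)/17) = 1.
  m_9 = 17*1 - 10 = 7, d_9 = (134 - 7^2)/17 = 85/17 = 5, a_9 = floor((11 + 7)/5) = 3.
  m_10 = 5*3 - 7 = 8, d_10 = (134 - 8^2)/5 = 70/5 = 14, a_10 = floor((11 + 8)/14) = 1.
  m_11 = 14*1 - 8 = 6, d_11 = (134 - 6^2)/14 = 98/14 = 7, a_11 = floor((11 + 6)/7) = 2.
  m_12 = 7*2 - 6 = 8, d_12 = (134 - 8^2)/7 = 70/7 = 10, a_12 = floor((11 + 8)/10) = 1.
  m_13 = 10*1 - 8 = 2, d_13 = (134 - 2^2)/10 = 130/10 = 13, a_13 = floor((11 + 2)/13) = 1.
  m_14 = 13*1 - 2 = 11, d_14 = (134 - 11^2)/13 = 13/13 = 1, a_14 = floor((11 + 11)/1) = 22.
  m_15 = 1*22 - 11 = 11, d_15 = (134 - 11^2)/1 = 13/1 = 13: (m_15, d_15) = (m_1, d_1) = (11, 13), so from here the quotients repeat a_1, ..., a_14; the period length is 14.
So sqrt(134) = [11; (1, 1, 2, 1, 3, 1, 10, 1, 3, 1, 2, 1, 1, 22)] with period length k = 14.
k is even, so the fundamental solution of x^2 - 134y^2 = 1 is (p_{k-1}, q_{k-1}) = (p_13, q_13); compute convergents through index 13.
Convergents (p_i = a_i*p_{i-1} + p_{i-2}, q_i = a_i*q_{i-1} + q_{i-2} with p_{-2}=0, p_{-1}=1, q_{-2}=1, q_{-1}=0):
  i=0: a_0=11, p_0 = 11*1 + 0 = 11, q_0 = 11*0 + 1 = 1.
  i=1: a_1=1, p_1 = 1*11 + 1 = 12, q_1 = 1*1 + 0 = 1.
  i=2: a_2=1, p_2 = 1*12 + 11 = 23, q_2 = 1*1 + 1 = 2.
  i=3: a_3=2, p_3 = 2*23 + 12 = 58, q_3 = 2*2 + 1 = 5.
  i=4: a_4=1, p_4 = 1*58 + 23 = 81, q_4 = 1*5 + 2 = 7.
  i=5: a_5=3, p_5 = 3*81 + 58 = 301, q_5 = 3*7 + 5 = 26.
  i=6: a_6=1, p_6 = 1*301 + 81 = 382, q_6 = 1*26 + 7 = 33.
  i=7: a_7=10, p_7 = 10*382 + 301 = 4121, q_7 = 10*33 + 26 = 356.
  i=8: a_8=1, p_8 = 1*4121 + 382 = 4503, q_8 = 1*356 + 33 = 389.
  i=9: a_9=3, p_9 = 3*4503 + 4121 = 17630, q_9 = 3*389 + 356 = 1523.
  i=10: a_10=1, p_10 = 1*17630 + 4503 = 22133, q_10 = 1*1523 + 389 = 1912.
  i=11: a_11=2, p_11 = 2*22133 + 17630 = 61896, q_11 = 2*1912 + 1523 = 5347.
  i=12: a_12=1, p_12 = 1*61896 + 22133 = 84029, q_12 = 1*5347 + 1912 = 7259.
  i=13: a_13=1, p_13 = 1*84029 + 61896 = 145925, q_13 = 1*7259 + 5347 = 12606.
Check: 145925^2 - 134*12606^2 = 21294105625 - 21294105624 = 1, so (x, y) = (145925, 12606) solves the equation, and by the theorem it is the least positive solution.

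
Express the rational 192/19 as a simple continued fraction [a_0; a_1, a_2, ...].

[10; 9, 2]

Run the Euclidean algorithm on 192 and 19; the successive quotients are the partial quotients a_0, a_1, ... (each step inverts the fractional part left over by the previous one):
  192 = 10*19 + 2, so a_0 = 10.
  19 = 9*2 + 1, so a_1 = 9.
  2 = 2*1 + 0, so a_2 = 2.
The remainder reaches 0 after 3 divisions, so the expansion has 3 partial quotients, read off in order.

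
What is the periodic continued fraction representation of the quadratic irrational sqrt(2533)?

[50; (3, 24, 1, 4, 1, 24, 3, 100)]

Write x_i = (sqrt(2533) + m_i)/d_i with (m_0, d_0) = (0, 1). a_0 = floor(sqrt(2533)) = 50, since 50^2 = 2500 <= 2533 < 2601 = 51^2.
Iterate m_{i+1} = d_i*a_i - m_i, d_{i+1} = (2533 - m_{i+1}^2)/d_i, a_{i+1} = floor((a_0 + m_{i+1})/d_{i+1}):
  m_1 = 1*50 - 0 = 50, d_1 = (2533 - 50^2)/1 = 33/1 = 33, a_1 = floor((50 + 50)/33) = 3.
  m_2 = 33*3 - 50 = 49, d_2 = (2533 - 49^2)/33 = 132/33 = 4, a_2 = floor((50 + 49)/4) = 24.
  m_3 = 4*24 - 49 = 47, d_3 = (2533 - 47^2)/4 = 324/4 = 81, a_3 = floor((50 + 47)/81) = 1.
  m_4 = 81*1 - 47 = 34, d_4 = (2533 - 34^2)/81 = 1377/81 = 17, a_4 = floor((50 + 34)/17) = 4.
  m_5 = 17*4 - 34 = 34, d_5 = (2533 - 34^2)/17 = 1377/17 = 81, a_5 = floor((50 + 34)/81) = 1.
  m_6 = 81*1 - 34 = 47, d_6 = (2533 - 47^2)/81 = 324/81 = 4, a_6 = floor((50 + 47)/4) = 24.
  m_7 = 4*24 - 47 = 49, d_7 = (2533 - 49^2)/4 = 132/4 = 33, a_7 = floor((50 + 49)/33) = 3.
  m_8 = 33*3 - 49 = 50, d_8 = (2533 - 50^2)/33 = 33/33 = 1, a_8 = floor((50 + 50)/1) = 100.
  m_9 = 1*100 - 50 = 50, d_9 = (2533 - 50^2)/1 = 33/1 = 33: (m_9, d_9) = (m_1, d_1) = (50, 33), so from here the quotients repeat a_1, ..., a_8; the period length is 8.
Hence the expansion of sqrt(2533) is a_0 = 50 followed by the repeating block 3, 24, 1, 4, 1, 24, 3, 100 (period 8).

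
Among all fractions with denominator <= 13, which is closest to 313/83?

Expand x = 313/83 as a continued fraction with the Euclidean algorithm:
  313 = 3*83 + 64, so a_0 = 3.
  83 = 1*64 + 19, so a_1 = 1.
  64 = 3*19 + 7, so a_2 = 3.
  19 = 2*7 + 5, so a_3 = 2.
  7 = 1*5 + 2, so a_4 = 1.
  5 = 2*2 + 1, so a_5 = 2.
  2 = 2*1 + 0, so a_6 = 2.
so x = [3; 1, 3, 2, 1, 2, 2].
Convergents (p_i = a_i*p_{i-1} + p_{i-2}, q_i = a_i*q_{i-1} + q_{i-2} with p_{-2}=0, p_{-1}=1, q_{-2}=1, q_{-1}=0), until the denominator exceeds 13:
  i=0: a_0=3, p_0 = 3*1 + 0 = 3, q_0 = 3*0 + 1 = 1.
  i=1: a_1=1, p_1 = 1*3 + 1 = 4, q_1 = 1*1 + 0 = 1.
  i=2: a_2=3, p_2 = 3*4 + 3 = 15, q_2 = 3*1 + 1 = 4.
  i=3: a_3=2, p_3 = 2*15 + 4 = 34, q_3 = 2*4 + 1 = 9.
  i=4: a_4=1, p_4 = 1*34 + 15 = 49, q_4 = 1*9 + 4 = 13.
  i=5: a_5=2, p_5 = 2*49 + 34 = 132, q_5 = 2*13 + 9 = 35.
q_5 = 35 > 13, so the last convergent with denominator <= 13 is p_4/q_4 = 49/13.
The closest fraction with denominator <= 13 is either p_4/q_4 or the intermediate fraction (k*p_4 + p_3)/(k*q_4 + q_3) with the largest k >= 1 whose denominator stays <= 13; these approach x as k grows, and every other convergent or intermediate fraction in range is farther away.
Largest k: floor((13 - q_3)/q_4) = floor((13 - 9)/13) = 0.
Since k = 0, no intermediate fraction beyond p_4/q_4 has denominator <= 13, so the convergent 49/13 is the closest (its error is |313*13 - 49*83|/(83*13) = 2/1079).

49/13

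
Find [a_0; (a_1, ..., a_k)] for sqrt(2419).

[49; (5, 2, 5, 98)]

Write x_i = (sqrt(2419) + m_i)/d_i with (m_0, d_0) = (0, 1). a_0 = floor(sqrt(2419)) = 49, since 49^2 = 2401 <= 2419 < 2500 = 50^2.
Iterate m_{i+1} = d_i*a_i - m_i, d_{i+1} = (2419 - m_{i+1}^2)/d_i, a_{i+1} = floor((a_0 + m_{i+1})/d_{i+1}):
  m_1 = 1*49 - 0 = 49, d_1 = (2419 - 49^2)/1 = 18/1 = 18, a_1 = floor((49 + 49)/18) = 5.
  m_2 = 18*5 - 49 = 41, d_2 = (2419 - 41^2)/18 = 738/18 = 41, a_2 = floor((49 + 41)/41) = 2.
  m_3 = 41*2 - 41 = 41, d_3 = (2419 - 41^2)/41 = 738/41 = 18, a_3 = floor((49 + 41)/18) = 5.
  m_4 = 18*5 - 41 = 49, d_4 = (2419 - 49^2)/18 = 18/18 = 1, a_4 = floor((49 + 49)/1) = 98.
  m_5 = 1*98 - 49 = 49, d_5 = (2419 - 49^2)/1 = 18/1 = 18: (m_5, d_5) = (m_1, d_1) = (49, 18), so from here the quotients repeat a_1, ..., a_4; the period length is 4.
Hence the expansion of sqrt(2419) is a_0 = 49 followed by the repeating block 5, 2, 5, 98 (period 4).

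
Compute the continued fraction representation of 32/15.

[2; 7, 2]

Run the Euclidean algorithm on 32 and 15; the successive quotients are the partial quotients a_0, a_1, ... (each step inverts the fractional part left over by the previous one):
  32 = 2*15 + 2, so a_0 = 2.
  15 = 7*2 + 1, so a_1 = 7.
  2 = 2*1 + 0, so a_2 = 2.
The remainder reaches 0 after 3 divisions, so the expansion has 3 partial quotients, read off in order.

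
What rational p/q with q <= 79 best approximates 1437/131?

362/33

Expand x = 1437/131 as a continued fraction with the Euclidean algorithm:
  1437 = 10*131 + 127, so a_0 = 10.
  131 = 1*127 + 4, so a_1 = 1.
  127 = 31*4 + 3, so a_2 = 31.
  4 = 1*3 + 1, so a_3 = 1.
  3 = 3*1 + 0, so a_4 = 3.
so x = [10; 1, 31, 1, 3].
Convergents (p_i = a_i*p_{i-1} + p_{i-2}, q_i = a_i*q_{i-1} + q_{i-2} with p_{-2}=0, p_{-1}=1, q_{-2}=1, q_{-1}=0), until the denominator exceeds 79:
  i=0: a_0=10, p_0 = 10*1 + 0 = 10, q_0 = 10*0 + 1 = 1.
  i=1: a_1=1, p_1 = 1*10 + 1 = 11, q_1 = 1*1 + 0 = 1.
  i=2: a_2=31, p_2 = 31*11 + 10 = 351, q_2 = 31*1 + 1 = 32.
  i=3: a_3=1, p_3 = 1*351 + 11 = 362, q_3 = 1*32 + 1 = 33.
  i=4: a_4=3, p_4 = 3*362 + 351 = 1437, q_4 = 3*33 + 32 = 131.
q_4 = 131 > 79, so the last convergent with denominator <= 79 is p_3/q_3 = 362/33.
The closest fraction with denominator <= 79 is either p_3/q_3 or the intermediate fraction (k*p_3 + p_2)/(k*q_3 + q_2) with the largest k >= 1 whose denominator stays <= 79; these approach x as k grows, and every other convergent or intermediate fraction in range is farther away.
Largest k: floor((79 - q_2)/q_3) = floor((79 - 32)/33) = 1.
That gives (1*362 + 351)/(1*33 + 32) = 713/65.
Compare the errors: |x - 362/33| = |1437*33 - 362*131|/(131*33) = 1/4323, and |x - 713/65| = |1437*65 - 713*131|/(131*65) = 2/8515.
Cross-multiplying, 1*8515 = 8515 < 8646 = 2*4323, so 1/4323 is smaller: the convergent 362/33 is closer to x than 713/65.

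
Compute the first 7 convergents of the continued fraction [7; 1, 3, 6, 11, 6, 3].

7/1, 8/1, 31/4, 194/25, 2165/279, 13184/1699, 41717/5376

Using the convergent recurrence p_i = a_i*p_{i-1} + p_{i-2}, q_i = a_i*q_{i-1} + q_{i-2} with p_{-2}=0, p_{-1}=1, q_{-2}=1, q_{-1}=0:
  i=0: a_0=7, p_0 = 7*1 + 0 = 7, q_0 = 7*0 + 1 = 1.
  i=1: a_1=1, p_1 = 1*7 + 1 = 8, q_1 = 1*1 + 0 = 1.
  i=2: a_2=3, p_2 = 3*8 + 7 = 31, q_2 = 3*1 + 1 = 4.
  i=3: a_3=6, p_3 = 6*31 + 8 = 194, q_3 = 6*4 + 1 = 25.
  i=4: a_4=11, p_4 = 11*194 + 31 = 2165, q_4 = 11*25 + 4 = 279.
  i=5: a_5=6, p_5 = 6*2165 + 194 = 13184, q_5 = 6*279 + 25 = 1699.
  i=6: a_6=3, p_6 = 3*13184 + 2165 = 41717, q_6 = 3*1699 + 279 = 5376.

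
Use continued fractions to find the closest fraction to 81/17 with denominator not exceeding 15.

62/13

Expand x = 81/17 as a continued fraction with the Euclidean algorithm:
  81 = 4*17 + 13, so a_0 = 4.
  17 = 1*13 + 4, so a_1 = 1.
  13 = 3*4 + 1, so a_2 = 3.
  4 = 4*1 + 0, so a_3 = 4.
so x = [4; 1, 3, 4].
Convergents (p_i = a_i*p_{i-1} + p_{i-2}, q_i = a_i*q_{i-1} + q_{i-2} with p_{-2}=0, p_{-1}=1, q_{-2}=1, q_{-1}=0), until the denominator exceeds 15:
  i=0: a_0=4, p_0 = 4*1 + 0 = 4, q_0 = 4*0 + 1 = 1.
  i=1: a_1=1, p_1 = 1*4 + 1 = 5, q_1 = 1*1 + 0 = 1.
  i=2: a_2=3, p_2 = 3*5 + 4 = 19, q_2 = 3*1 + 1 = 4.
  i=3: a_3=4, p_3 = 4*19 + 5 = 81, q_3 = 4*4 + 1 = 17.
q_3 = 17 > 15, so the last convergent with denominator <= 15 is p_2/q_2 = 19/4.
The closest fraction with denominator <= 15 is either p_2/q_2 or the intermediate fraction (k*p_2 + p_1)/(k*q_2 + q_1) with the largest k >= 1 whose denominator stays <= 15; these approach x as k grows, and every other convergent or intermediate fraction in range is farther away.
Largest k: floor((15 - q_1)/q_2) = floor((15 - 1)/4) = 3.
That gives (3*19 + 5)/(3*4 + 1) = 62/13.
Compare the errors: |x - 19/4| = |81*4 - 19*17|/(17*4) = 1/68, and |x - 62/13| = |81*13 - 62*17|/(17*13) = 1/221.
Cross-multiplying, 1*68 = 68 < 221 = 1*221, so 1/221 is smaller: the intermediate fraction 62/13 is closer to x than 19/4.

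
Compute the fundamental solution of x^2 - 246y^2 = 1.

First expand sqrt(246) as a continued fraction. With x_i = (sqrt(246) + m_i)/d_i and (m_0, d_0) = (0, 1): a_0 = floor(sqrt(246)) = 15, since 15^2 = 225 <= 246 < 256 = 16^2.
Iterate m_{i+1} = d_i*a_i - m_i, d_{i+1} = (246 - m_{i+1}^2)/d_i, a_{i+1} = floor((a_0 + m_{i+1})/d_{i+1}):
  m_1 = 1*15 - 0 = 15, d_1 = (246 - 15^2)/1 = 21/1 = 21, a_1 = floor((15 + 15)/21) = 1.
  m_2 = 21*1 - 15 = 6, d_2 = (246 - 6^2)/21 = 210/21 = 10, a_2 = floor((15 + 6)/10) = 2.
  m_3 = 10*2 - 6 = 14, d_3 = (246 - 14^2)/10 = 50/10 = 5, a_3 = floor((15 + 14)/5) = 5.
  m_4 = 5*5 - 14 = 11, d_4 = (246 - 11^2)/5 = 125/5 = 25, a_4 = floor((15 + 11)/25) = 1.
  m_5 = 25*1 - 11 = 14, d_5 = (246 - 14^2)/25 = 50/25 = 2, a_5 = floor((15 + 14)/2) = 14.
  m_6 = 2*14 - 14 = 14, d_6 = (246 - 14^2)/2 = 50/2 = 25, a_6 = floor((15 + 14)/25) = 1.
  m_7 = 25*1 - 14 = 11, d_7 = (246 - 11^2)/25 = 125/25 = 5, a_7 = floor((15 + 11)/5) = 5.
  m_8 = 5*5 - 11 = 14, d_8 = (246 - 14^2)/5 = 50/5 = 10, a_8 = floor((15 + 14)/10) = 2.
  m_9 = 10*2 - 14 = 6, d_9 = (246 - 6^2)/10 = 210/10 = 21, a_9 = floor((15 + 6)/21) = 1.
  m_10 = 21*1 - 6 = 15, d_10 = (246 - 15^2)/21 = 21/21 = 1, a_10 = floor((15 + 15)/1) = 30.
  m_11 = 1*30 - 15 = 15, d_11 = (246 - 15^2)/1 = 21/1 = 21: (m_11, d_11) = (m_1, d_1) = (15, 21), so from here the quotients repeat a_1, ..., a_10; the period length is 10.
So sqrt(246) = [15; (1, 2, 5, 1, 14, 1, 5, 2, 1, 30)] with period length k = 10.
k is even, so the fundamental solution of x^2 - 246y^2 = 1 is (p_{k-1}, q_{k-1}) = (p_9, q_9); compute convergents through index 9.
Convergents (p_i = a_i*p_{i-1} + p_{i-2}, q_i = a_i*q_{i-1} + q_{i-2} with p_{-2}=0, p_{-1}=1, q_{-2}=1, q_{-1}=0):
  i=0: a_0=15, p_0 = 15*1 + 0 = 15, q_0 = 15*0 + 1 = 1.
  i=1: a_1=1, p_1 = 1*15 + 1 = 16, q_1 = 1*1 + 0 = 1.
  i=2: a_2=2, p_2 = 2*16 + 15 = 47, q_2 = 2*1 + 1 = 3.
  i=3: a_3=5, p_3 = 5*47 + 16 = 251, q_3 = 5*3 + 1 = 16.
  i=4: a_4=1, p_4 = 1*251 + 47 = 298, q_4 = 1*16 + 3 = 19.
  i=5: a_5=14, p_5 = 14*298 + 251 = 4423, q_5 = 14*19 + 16 = 282.
  i=6: a_6=1, p_6 = 1*4423 + 298 = 4721, q_6 = 1*282 + 19 = 301.
  i=7: a_7=5, p_7 = 5*4721 + 4423 = 28028, q_7 = 5*301 + 282 = 1787.
  i=8: a_8=2, p_8 = 2*28028 + 4721 = 60777, q_8 = 2*1787 + 301 = 3875.
  i=9: a_9=1, p_9 = 1*60777 + 28028 = 88805, q_9 = 1*3875 + 1787 = 5662.
Check: 88805^2 - 246*5662^2 = 7886328025 - 7886328024 = 1, so (x, y) = (88805, 5662) solves the equation, and by the theorem it is the least positive solution.

(x, y) = (88805, 5662)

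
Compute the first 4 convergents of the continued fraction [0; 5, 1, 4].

0/1, 1/5, 1/6, 5/29

Using the convergent recurrence p_i = a_i*p_{i-1} + p_{i-2}, q_i = a_i*q_{i-1} + q_{i-2} with p_{-2}=0, p_{-1}=1, q_{-2}=1, q_{-1}=0:
  i=0: a_0=0, p_0 = 0*1 + 0 = 0, q_0 = 0*0 + 1 = 1.
  i=1: a_1=5, p_1 = 5*0 + 1 = 1, q_1 = 5*1 + 0 = 5.
  i=2: a_2=1, p_2 = 1*1 + 0 = 1, q_2 = 1*5 + 1 = 6.
  i=3: a_3=4, p_3 = 4*1 + 1 = 5, q_3 = 4*6 + 5 = 29.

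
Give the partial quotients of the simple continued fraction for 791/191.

[4; 7, 13, 2]

Run the Euclidean algorithm on 791 and 191; the successive quotients are the partial quotients a_0, a_1, ... (each step inverts the fractional part left over by the previous one):
  791 = 4*191 + 27, so a_0 = 4.
  191 = 7*27 + 2, so a_1 = 7.
  27 = 13*2 + 1, so a_2 = 13.
  2 = 2*1 + 0, so a_3 = 2.
The remainder reaches 0 after 4 divisions, so the expansion has 4 partial quotients, read off in order.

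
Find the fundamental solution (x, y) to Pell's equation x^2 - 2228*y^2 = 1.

(x, y) = (27849, 590)

First expand sqrt(2228) as a continued fraction. With x_i = (sqrt(2228) + m_i)/d_i and (m_0, d_0) = (0, 1): a_0 = floor(sqrt(2228)) = 47, since 47^2 = 2209 <= 2228 < 2304 = 48^2.
Iterate m_{i+1} = d_i*a_i - m_i, d_{i+1} = (2228 - m_{i+1}^2)/d_i, a_{i+1} = floor((a_0 + m_{i+1})/d_{i+1}):
  m_1 = 1*47 - 0 = 47, d_1 = (2228 - 47^2)/1 = 19/1 = 19, a_1 = floor((47 + 47)/19) = 4.
  m_2 = 19*4 - 47 = 29, d_2 = (2228 - 29^2)/19 = 1387/19 = 73, a_2 = floor((47 + 29)/73) = 1.
  m_3 = 73*1 - 29 = 44, d_3 = (2228 - 44^2)/73 = 292/73 = 4, a_3 = floor((47 + 44)/4) = 22.
  m_4 = 4*22 - 44 = 44, d_4 = (2228 - 44^2)/4 = 292/4 = 73, a_4 = floor((47 + 44)/73) = 1.
  m_5 = 73*1 - 44 = 29, d_5 = (2228 - 29^2)/73 = 1387/73 = 19, a_5 = floor((47 + 29)/19) = 4.
  m_6 = 19*4 - 29 = 47, d_6 = (2228 - 47^2)/19 = 19/19 = 1, a_6 = floor((47 + 47)/1) = 94.
  m_7 = 1*94 - 47 = 47, d_7 = (2228 - 47^2)/1 = 19/1 = 19: (m_7, d_7) = (m_1, d_1) = (47, 19), so from here the quotients repeat a_1, ..., a_6; the period length is 6.
So sqrt(2228) = [47; (4, 1, 22, 1, 4, 94)] with period length k = 6.
k is even, so the fundamental solution of x^2 - 2228y^2 = 1 is (p_{k-1}, q_{k-1}) = (p_5, q_5); compute convergents through index 5.
Convergents (p_i = a_i*p_{i-1} + p_{i-2}, q_i = a_i*q_{i-1} + q_{i-2} with p_{-2}=0, p_{-1}=1, q_{-2}=1, q_{-1}=0):
  i=0: a_0=47, p_0 = 47*1 + 0 = 47, q_0 = 47*0 + 1 = 1.
  i=1: a_1=4, p_1 = 4*47 + 1 = 189, q_1 = 4*1 + 0 = 4.
  i=2: a_2=1, p_2 = 1*189 + 47 = 236, q_2 = 1*4 + 1 = 5.
  i=3: a_3=22, p_3 = 22*236 + 189 = 5381, q_3 = 22*5 + 4 = 114.
  i=4: a_4=1, p_4 = 1*5381 + 236 = 5617, q_4 = 1*114 + 5 = 119.
  i=5: a_5=4, p_5 = 4*5617 + 5381 = 27849, q_5 = 4*119 + 114 = 590.
Check: 27849^2 - 2228*590^2 = 775566801 - 775566800 = 1, so (x, y) = (27849, 590) solves the equation, and by the theorem it is the least positive solution.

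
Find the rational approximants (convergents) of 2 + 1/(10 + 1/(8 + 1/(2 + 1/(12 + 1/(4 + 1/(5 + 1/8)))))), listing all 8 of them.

Using the convergent recurrence p_i = a_i*p_{i-1} + p_{i-2}, q_i = a_i*q_{i-1} + q_{i-2} with p_{-2}=0, p_{-1}=1, q_{-2}=1, q_{-1}=0:
  i=0: a_0=2, p_0 = 2*1 + 0 = 2, q_0 = 2*0 + 1 = 1.
  i=1: a_1=10, p_1 = 10*2 + 1 = 21, q_1 = 10*1 + 0 = 10.
  i=2: a_2=8, p_2 = 8*21 + 2 = 170, q_2 = 8*10 + 1 = 81.
  i=3: a_3=2, p_3 = 2*170 + 21 = 361, q_3 = 2*81 + 10 = 172.
  i=4: a_4=12, p_4 = 12*361 + 170 = 4502, q_4 = 12*172 + 81 = 2145.
  i=5: a_5=4, p_5 = 4*4502 + 361 = 18369, q_5 = 4*2145 + 172 = 8752.
  i=6: a_6=5, p_6 = 5*18369 + 4502 = 96347, q_6 = 5*8752 + 2145 = 45905.
  i=7: a_7=8, p_7 = 8*96347 + 18369 = 789145, q_7 = 8*45905 + 8752 = 375992.

2/1, 21/10, 170/81, 361/172, 4502/2145, 18369/8752, 96347/45905, 789145/375992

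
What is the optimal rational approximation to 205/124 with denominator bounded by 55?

Expand x = 205/124 as a continued fraction with the Euclidean algorithm:
  205 = 1*124 + 81, so a_0 = 1.
  124 = 1*81 + 43, so a_1 = 1.
  81 = 1*43 + 38, so a_2 = 1.
  43 = 1*38 + 5, so a_3 = 1.
  38 = 7*5 + 3, so a_4 = 7.
  5 = 1*3 + 2, so a_5 = 1.
  3 = 1*2 + 1, so a_6 = 1.
  2 = 2*1 + 0, so a_7 = 2.
so x = [1; 1, 1, 1, 7, 1, 1, 2].
Convergents (p_i = a_i*p_{i-1} + p_{i-2}, q_i = a_i*q_{i-1} + q_{i-2} with p_{-2}=0, p_{-1}=1, q_{-2}=1, q_{-1}=0), until the denominator exceeds 55:
  i=0: a_0=1, p_0 = 1*1 + 0 = 1, q_0 = 1*0 + 1 = 1.
  i=1: a_1=1, p_1 = 1*1 + 1 = 2, q_1 = 1*1 + 0 = 1.
  i=2: a_2=1, p_2 = 1*2 + 1 = 3, q_2 = 1*1 + 1 = 2.
  i=3: a_3=1, p_3 = 1*3 + 2 = 5, q_3 = 1*2 + 1 = 3.
  i=4: a_4=7, p_4 = 7*5 + 3 = 38, q_4 = 7*3 + 2 = 23.
  i=5: a_5=1, p_5 = 1*38 + 5 = 43, q_5 = 1*23 + 3 = 26.
  i=6: a_6=1, p_6 = 1*43 + 38 = 81, q_6 = 1*26 + 23 = 49.
  i=7: a_7=2, p_7 = 2*81 + 43 = 205, q_7 = 2*49 + 26 = 124.
q_7 = 124 > 55, so the last convergent with denominator <= 55 is p_6/q_6 = 81/49.
The closest fraction with denominator <= 55 is either p_6/q_6 or the intermediate fraction (k*p_6 + p_5)/(k*q_6 + q_5) with the largest k >= 1 whose denominator stays <= 55; these approach x as k grows, and every other convergent or intermediate fraction in range is farther away.
Largest k: floor((55 - q_5)/q_6) = floor((55 - 26)/49) = 0.
Since k = 0, no intermediate fraction beyond p_6/q_6 has denominator <= 55, so the convergent 81/49 is the closest (its error is |205*49 - 81*124|/(124*49) = 1/6076).

81/49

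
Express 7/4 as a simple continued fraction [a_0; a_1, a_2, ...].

Run the Euclidean algorithm on 7 and 4; the successive quotients are the partial quotients a_0, a_1, ... (each step inverts the fractional part left over by the previous one):
  7 = 1*4 + 3, so a_0 = 1.
  4 = 1*3 + 1, so a_1 = 1.
  3 = 3*1 + 0, so a_2 = 3.
The remainder reaches 0 after 3 divisions, so the expansion has 3 partial quotients, read off in order.

[1; 1, 3]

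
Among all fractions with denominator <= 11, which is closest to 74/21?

Expand x = 74/21 as a continued fraction with the Euclidean algorithm:
  74 = 3*21 + 11, so a_0 = 3.
  21 = 1*11 + 10, so a_1 = 1.
  11 = 1*10 + 1, so a_2 = 1.
  10 = 10*1 + 0, so a_3 = 10.
so x = [3; 1, 1, 10].
Convergents (p_i = a_i*p_{i-1} + p_{i-2}, q_i = a_i*q_{i-1} + q_{i-2} with p_{-2}=0, p_{-1}=1, q_{-2}=1, q_{-1}=0), until the denominator exceeds 11:
  i=0: a_0=3, p_0 = 3*1 + 0 = 3, q_0 = 3*0 + 1 = 1.
  i=1: a_1=1, p_1 = 1*3 + 1 = 4, q_1 = 1*1 + 0 = 1.
  i=2: a_2=1, p_2 = 1*4 + 3 = 7, q_2 = 1*1 + 1 = 2.
  i=3: a_3=10, p_3 = 10*7 + 4 = 74, q_3 = 10*2 + 1 = 21.
q_3 = 21 > 11, so the last convergent with denominator <= 11 is p_2/q_2 = 7/2.
The closest fraction with denominator <= 11 is either p_2/q_2 or the intermediate fraction (k*p_2 + p_1)/(k*q_2 + q_1) with the largest k >= 1 whose denominator stays <= 11; these approach x as k grows, and every other convergent or intermediate fraction in range is farther away.
Largest k: floor((11 - q_1)/q_2) = floor((11 - 1)/2) = 5.
That gives (5*7 + 4)/(5*2 + 1) = 39/11.
Compare the errors: |x - 7/2| = |74*2 - 7*21|/(21*2) = 1/42, and |x - 39/11| = |74*11 - 39*21|/(21*11) = 5/231.
Cross-multiplying, 5*42 = 210 < 231 = 1*231, so 5/231 is smaller: the intermediate fraction 39/11 is closer to x than 7/2.

39/11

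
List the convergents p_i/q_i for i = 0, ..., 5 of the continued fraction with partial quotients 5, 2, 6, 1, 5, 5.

5/1, 11/2, 71/13, 82/15, 481/88, 2487/455

Using the convergent recurrence p_i = a_i*p_{i-1} + p_{i-2}, q_i = a_i*q_{i-1} + q_{i-2} with p_{-2}=0, p_{-1}=1, q_{-2}=1, q_{-1}=0:
  i=0: a_0=5, p_0 = 5*1 + 0 = 5, q_0 = 5*0 + 1 = 1.
  i=1: a_1=2, p_1 = 2*5 + 1 = 11, q_1 = 2*1 + 0 = 2.
  i=2: a_2=6, p_2 = 6*11 + 5 = 71, q_2 = 6*2 + 1 = 13.
  i=3: a_3=1, p_3 = 1*71 + 11 = 82, q_3 = 1*13 + 2 = 15.
  i=4: a_4=5, p_4 = 5*82 + 71 = 481, q_4 = 5*15 + 13 = 88.
  i=5: a_5=5, p_5 = 5*481 + 82 = 2487, q_5 = 5*88 + 15 = 455.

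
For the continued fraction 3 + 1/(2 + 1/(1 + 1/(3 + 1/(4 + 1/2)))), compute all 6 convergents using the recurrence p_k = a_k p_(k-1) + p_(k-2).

Using the convergent recurrence p_i = a_i*p_{i-1} + p_{i-2}, q_i = a_i*q_{i-1} + q_{i-2} with p_{-2}=0, p_{-1}=1, q_{-2}=1, q_{-1}=0:
  i=0: a_0=3, p_0 = 3*1 + 0 = 3, q_0 = 3*0 + 1 = 1.
  i=1: a_1=2, p_1 = 2*3 + 1 = 7, q_1 = 2*1 + 0 = 2.
  i=2: a_2=1, p_2 = 1*7 + 3 = 10, q_2 = 1*2 + 1 = 3.
  i=3: a_3=3, p_3 = 3*10 + 7 = 37, q_3 = 3*3 + 2 = 11.
  i=4: a_4=4, p_4 = 4*37 + 10 = 158, q_4 = 4*11 + 3 = 47.
  i=5: a_5=2, p_5 = 2*158 + 37 = 353, q_5 = 2*47 + 11 = 105.

3/1, 7/2, 10/3, 37/11, 158/47, 353/105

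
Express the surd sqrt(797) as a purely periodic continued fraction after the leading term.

[28; (4, 3, 13, 1, 4, 4, 1, 13, 3, 4, 56)]

Write x_i = (sqrt(797) + m_i)/d_i with (m_0, d_0) = (0, 1). a_0 = floor(sqrt(797)) = 28, since 28^2 = 784 <= 797 < 841 = 29^2.
Iterate m_{i+1} = d_i*a_i - m_i, d_{i+1} = (797 - m_{i+1}^2)/d_i, a_{i+1} = floor((a_0 + m_{i+1})/d_{i+1}):
  m_1 = 1*28 - 0 = 28, d_1 = (797 - 28^2)/1 = 13/1 = 13, a_1 = floor((28 + 28)/13) = 4.
  m_2 = 13*4 - 28 = 24, d_2 = (797 - 24^2)/13 = 221/13 = 17, a_2 = floor((28 + 24)/17) = 3.
  m_3 = 17*3 - 24 = 27, d_3 = (797 - 27^2)/17 = 68/17 = 4, a_3 = floor((28 + 27)/4) = 13.
  m_4 = 4*13 - 27 = 25, d_4 = (797 - 25^2)/4 = 172/4 = 43, a_4 = floor((28 + 25)/43) = 1.
  m_5 = 43*1 - 25 = 18, d_5 = (797 - 18^2)/43 = 473/43 = 11, a_5 = floor((28 + 18)/11) = 4.
  m_6 = 11*4 - 18 = 26, d_6 = (797 - 26^2)/11 = 121/11 = 11, a_6 = floor((28 + 26)/11) = 4.
  m_7 = 11*4 - 26 = 18, d_7 = (797 - 18^2)/11 = 473/11 = 43, a_7 = floor((28 + 18)/43) = 1.
  m_8 = 43*1 - 18 = 25, d_8 = (797 - 25^2)/43 = 172/43 = 4, a_8 = floor((28 + 25)/4) = 13.
  m_9 = 4*13 - 25 = 27, d_9 = (797 - 27^2)/4 = 68/4 = 17, a_9 = floor((28 + 27)/17) = 3.
  m_10 = 17*3 - 27 = 24, d_10 = (797 - 24^2)/17 = 221/17 = 13, a_10 = floor((28 + 24)/13) = 4.
  m_11 = 13*4 - 24 = 28, d_11 = (797 - 28^2)/13 = 13/13 = 1, a_11 = floor((28 + 28)/1) = 56.
  m_12 = 1*56 - 28 = 28, d_12 = (797 - 28^2)/1 = 13/1 = 13: (m_12, d_12) = (m_1, d_1) = (28, 13), so from here the quotients repeat a_1, ..., a_11; the period length is 11.
Hence the expansion of sqrt(797) is a_0 = 28 followed by the repeating block 4, 3, 13, 1, 4, 4, 1, 13, 3, 4, 56 (period 11).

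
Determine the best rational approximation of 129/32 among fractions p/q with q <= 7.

4/1

Expand x = 129/32 as a continued fraction with the Euclidean algorithm:
  129 = 4*32 + 1, so a_0 = 4.
  32 = 32*1 + 0, so a_1 = 32.
so x = [4; 32].
Convergents (p_i = a_i*p_{i-1} + p_{i-2}, q_i = a_i*q_{i-1} + q_{i-2} with p_{-2}=0, p_{-1}=1, q_{-2}=1, q_{-1}=0), until the denominator exceeds 7:
  i=0: a_0=4, p_0 = 4*1 + 0 = 4, q_0 = 4*0 + 1 = 1.
  i=1: a_1=32, p_1 = 32*4 + 1 = 129, q_1 = 32*1 + 0 = 32.
q_1 = 32 > 7, so the last convergent with denominator <= 7 is p_0/q_0 = 4/1.
The closest fraction with denominator <= 7 is either p_0/q_0 or the intermediate fraction (k*p_0 + p_{-1})/(k*q_0 + q_{-1}) with the largest k >= 1 whose denominator stays <= 7; these approach x as k grows, and every other convergent or intermediate fraction in range is farther away.
Largest k: floor((7 - q_{-1})/q_0) = floor((7 - 0)/1) = 7 (using the seeds p_{-1} = 1, q_{-1} = 0).
That gives (7*4 + 1)/(7*1 + 0) = 29/7.
Compare the errors: |x - 4/1| = |129*1 - 4*32|/(32*1) = 1/32, and |x - 29/7| = |129*7 - 29*32|/(32*7) = 25/224.
Cross-multiplying, 1*224 = 224 < 800 = 25*32, so 1/32 is smaller: the convergent 4/1 is closer to x than 29/7.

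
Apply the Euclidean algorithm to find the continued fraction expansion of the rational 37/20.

[1; 1, 5, 1, 2]

Run the Euclidean algorithm on 37 and 20; the successive quotients are the partial quotients a_0, a_1, ... (each step inverts the fractional part left over by the previous one):
  37 = 1*20 + 17, so a_0 = 1.
  20 = 1*17 + 3, so a_1 = 1.
  17 = 5*3 + 2, so a_2 = 5.
  3 = 1*2 + 1, so a_3 = 1.
  2 = 2*1 + 0, so a_4 = 2.
The remainder reaches 0 after 5 divisions, so the expansion has 5 partial quotients, read off in order.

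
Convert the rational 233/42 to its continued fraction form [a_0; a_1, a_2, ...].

[5; 1, 1, 4, 1, 3]

Run the Euclidean algorithm on 233 and 42; the successive quotients are the partial quotients a_0, a_1, ... (each step inverts the fractional part left over by the previous one):
  233 = 5*42 + 23, so a_0 = 5.
  42 = 1*23 + 19, so a_1 = 1.
  23 = 1*19 + 4, so a_2 = 1.
  19 = 4*4 + 3, so a_3 = 4.
  4 = 1*3 + 1, so a_4 = 1.
  3 = 3*1 + 0, so a_5 = 3.
The remainder reaches 0 after 6 divisions, so the expansion has 6 partial quotients, read off in order.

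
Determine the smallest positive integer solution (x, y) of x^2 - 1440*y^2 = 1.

(x, y) = (721, 19)

First expand sqrt(1440) as a continued fraction. With x_i = (sqrt(1440) + m_i)/d_i and (m_0, d_0) = (0, 1): a_0 = floor(sqrt(1440)) = 37, since 37^2 = 1369 <= 1440 < 1444 = 38^2.
Iterate m_{i+1} = d_i*a_i - m_i, d_{i+1} = (1440 - m_{i+1}^2)/d_i, a_{i+1} = floor((a_0 + m_{i+1})/d_{i+1}):
  m_1 = 1*37 - 0 = 37, d_1 = (1440 - 37^2)/1 = 71/1 = 71, a_1 = floor((37 + 37)/71) = 1.
  m_2 = 71*1 - 37 = 34, d_2 = (1440 - 34^2)/71 = 284/71 = 4, a_2 = floor((37 + 34)/4) = 17.
  m_3 = 4*17 - 34 = 34, d_3 = (1440 - 34^2)/4 = 284/4 = 71, a_3 = floor((37 + 34)/71) = 1.
  m_4 = 71*1 - 34 = 37, d_4 = (1440 - 37^2)/71 = 71/71 = 1, a_4 = floor((37 + 37)/1) = 74.
  m_5 = 1*74 - 37 = 37, d_5 = (1440 - 37^2)/1 = 71/1 = 71: (m_5, d_5) = (m_1, d_1) = (37, 71), so from here the quotients repeat a_1, ..., a_4; the period length is 4.
So sqrt(1440) = [37; (1, 17, 1, 74)] with period length k = 4.
k is even, so the fundamental solution of x^2 - 1440y^2 = 1 is (p_{k-1}, q_{k-1}) = (p_3, q_3); compute convergents through index 3.
Convergents (p_i = a_i*p_{i-1} + p_{i-2}, q_i = a_i*q_{i-1} + q_{i-2} with p_{-2}=0, p_{-1}=1, q_{-2}=1, q_{-1}=0):
  i=0: a_0=37, p_0 = 37*1 + 0 = 37, q_0 = 37*0 + 1 = 1.
  i=1: a_1=1, p_1 = 1*37 + 1 = 38, q_1 = 1*1 + 0 = 1.
  i=2: a_2=17, p_2 = 17*38 + 37 = 683, q_2 = 17*1 + 1 = 18.
  i=3: a_3=1, p_3 = 1*683 + 38 = 721, q_3 = 1*18 + 1 = 19.
Check: 721^2 - 1440*19^2 = 519841 - 519840 = 1, so (x, y) = (721, 19) solves the equation, and by the theorem it is the least positive solution.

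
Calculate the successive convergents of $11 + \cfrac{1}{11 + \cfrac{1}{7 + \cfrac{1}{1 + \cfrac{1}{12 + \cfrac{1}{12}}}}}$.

11/1, 122/11, 865/78, 987/89, 12709/1146, 153495/13841

Using the convergent recurrence p_i = a_i*p_{i-1} + p_{i-2}, q_i = a_i*q_{i-1} + q_{i-2} with p_{-2}=0, p_{-1}=1, q_{-2}=1, q_{-1}=0:
  i=0: a_0=11, p_0 = 11*1 + 0 = 11, q_0 = 11*0 + 1 = 1.
  i=1: a_1=11, p_1 = 11*11 + 1 = 122, q_1 = 11*1 + 0 = 11.
  i=2: a_2=7, p_2 = 7*122 + 11 = 865, q_2 = 7*11 + 1 = 78.
  i=3: a_3=1, p_3 = 1*865 + 122 = 987, q_3 = 1*78 + 11 = 89.
  i=4: a_4=12, p_4 = 12*987 + 865 = 12709, q_4 = 12*89 + 78 = 1146.
  i=5: a_5=12, p_5 = 12*12709 + 987 = 153495, q_5 = 12*1146 + 89 = 13841.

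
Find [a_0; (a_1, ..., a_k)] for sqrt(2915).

Write x_i = (sqrt(2915) + m_i)/d_i with (m_0, d_0) = (0, 1). a_0 = floor(sqrt(2915)) = 53, since 53^2 = 2809 <= 2915 < 2916 = 54^2.
Iterate m_{i+1} = d_i*a_i - m_i, d_{i+1} = (2915 - m_{i+1}^2)/d_i, a_{i+1} = floor((a_0 + m_{i+1})/d_{i+1}):
  m_1 = 1*53 - 0 = 53, d_1 = (2915 - 53^2)/1 = 106/1 = 106, a_1 = floor((53 + 53)/106) = 1.
  m_2 = 106*1 - 53 = 53, d_2 = (2915 - 53^2)/106 = 106/106 = 1, a_2 = floor((53 + 53)/1) = 106.
  m_3 = 1*106 - 53 = 53, d_3 = (2915 - 53^2)/1 = 106/1 = 106: (m_3, d_3) = (m_1, d_1) = (53, 106), so from here the quotients repeat a_1, a_2; the period length is 2.
Hence the expansion of sqrt(2915) is a_0 = 53 followed by the repeating block 1, 106 (period 2).

[53; (1, 106)]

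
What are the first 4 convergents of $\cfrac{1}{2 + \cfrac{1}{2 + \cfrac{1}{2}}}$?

0/1, 1/2, 2/5, 5/12

Using the convergent recurrence p_i = a_i*p_{i-1} + p_{i-2}, q_i = a_i*q_{i-1} + q_{i-2} with p_{-2}=0, p_{-1}=1, q_{-2}=1, q_{-1}=0:
  i=0: a_0=0, p_0 = 0*1 + 0 = 0, q_0 = 0*0 + 1 = 1.
  i=1: a_1=2, p_1 = 2*0 + 1 = 1, q_1 = 2*1 + 0 = 2.
  i=2: a_2=2, p_2 = 2*1 + 0 = 2, q_2 = 2*2 + 1 = 5.
  i=3: a_3=2, p_3 = 2*2 + 1 = 5, q_3 = 2*5 + 2 = 12.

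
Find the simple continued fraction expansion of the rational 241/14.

Run the Euclidean algorithm on 241 and 14; the successive quotients are the partial quotients a_0, a_1, ... (each step inverts the fractional part left over by the previous one):
  241 = 17*14 + 3, so a_0 = 17.
  14 = 4*3 + 2, so a_1 = 4.
  3 = 1*2 + 1, so a_2 = 1.
  2 = 2*1 + 0, so a_3 = 2.
The remainder reaches 0 after 4 divisions, so the expansion has 4 partial quotients, read off in order.

[17; 4, 1, 2]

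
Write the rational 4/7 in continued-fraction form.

[0; 1, 1, 3]

Run the Euclidean algorithm on 4 and 7; the successive quotients are the partial quotients a_0, a_1, ... (each step inverts the fractional part left over by the previous one):
  4 = 0*7 + 4, so a_0 = 0.
  7 = 1*4 + 3, so a_1 = 1.
  4 = 1*3 + 1, so a_2 = 1.
  3 = 3*1 + 0, so a_3 = 3.
The remainder reaches 0 after 4 divisions, so the expansion has 4 partial quotients, read off in order.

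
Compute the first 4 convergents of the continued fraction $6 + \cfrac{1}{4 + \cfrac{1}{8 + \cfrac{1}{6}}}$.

6/1, 25/4, 206/33, 1261/202

Using the convergent recurrence p_i = a_i*p_{i-1} + p_{i-2}, q_i = a_i*q_{i-1} + q_{i-2} with p_{-2}=0, p_{-1}=1, q_{-2}=1, q_{-1}=0:
  i=0: a_0=6, p_0 = 6*1 + 0 = 6, q_0 = 6*0 + 1 = 1.
  i=1: a_1=4, p_1 = 4*6 + 1 = 25, q_1 = 4*1 + 0 = 4.
  i=2: a_2=8, p_2 = 8*25 + 6 = 206, q_2 = 8*4 + 1 = 33.
  i=3: a_3=6, p_3 = 6*206 + 25 = 1261, q_3 = 6*33 + 4 = 202.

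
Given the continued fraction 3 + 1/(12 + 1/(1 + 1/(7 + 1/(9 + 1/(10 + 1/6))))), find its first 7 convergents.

3/1, 37/12, 40/13, 317/103, 2893/940, 29247/9503, 178375/57958

Using the convergent recurrence p_i = a_i*p_{i-1} + p_{i-2}, q_i = a_i*q_{i-1} + q_{i-2} with p_{-2}=0, p_{-1}=1, q_{-2}=1, q_{-1}=0:
  i=0: a_0=3, p_0 = 3*1 + 0 = 3, q_0 = 3*0 + 1 = 1.
  i=1: a_1=12, p_1 = 12*3 + 1 = 37, q_1 = 12*1 + 0 = 12.
  i=2: a_2=1, p_2 = 1*37 + 3 = 40, q_2 = 1*12 + 1 = 13.
  i=3: a_3=7, p_3 = 7*40 + 37 = 317, q_3 = 7*13 + 12 = 103.
  i=4: a_4=9, p_4 = 9*317 + 40 = 2893, q_4 = 9*103 + 13 = 940.
  i=5: a_5=10, p_5 = 10*2893 + 317 = 29247, q_5 = 10*940 + 103 = 9503.
  i=6: a_6=6, p_6 = 6*29247 + 2893 = 178375, q_6 = 6*9503 + 940 = 57958.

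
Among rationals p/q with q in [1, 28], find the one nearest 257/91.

Expand x = 257/91 as a continued fraction with the Euclidean algorithm:
  257 = 2*91 + 75, so a_0 = 2.
  91 = 1*75 + 16, so a_1 = 1.
  75 = 4*16 + 11, so a_2 = 4.
  16 = 1*11 + 5, so a_3 = 1.
  11 = 2*5 + 1, so a_4 = 2.
  5 = 5*1 + 0, so a_5 = 5.
so x = [2; 1, 4, 1, 2, 5].
Convergents (p_i = a_i*p_{i-1} + p_{i-2}, q_i = a_i*q_{i-1} + q_{i-2} with p_{-2}=0, p_{-1}=1, q_{-2}=1, q_{-1}=0), until the denominator exceeds 28:
  i=0: a_0=2, p_0 = 2*1 + 0 = 2, q_0 = 2*0 + 1 = 1.
  i=1: a_1=1, p_1 = 1*2 + 1 = 3, q_1 = 1*1 + 0 = 1.
  i=2: a_2=4, p_2 = 4*3 + 2 = 14, q_2 = 4*1 + 1 = 5.
  i=3: a_3=1, p_3 = 1*14 + 3 = 17, q_3 = 1*5 + 1 = 6.
  i=4: a_4=2, p_4 = 2*17 + 14 = 48, q_4 = 2*6 + 5 = 17.
  i=5: a_5=5, p_5 = 5*48 + 17 = 257, q_5 = 5*17 + 6 = 91.
q_5 = 91 > 28, so the last convergent with denominator <= 28 is p_4/q_4 = 48/17.
The closest fraction with denominator <= 28 is either p_4/q_4 or the intermediate fraction (k*p_4 + p_3)/(k*q_4 + q_3) with the largest k >= 1 whose denominator stays <= 28; these approach x as k grows, and every other convergent or intermediate fraction in range is farther away.
Largest k: floor((28 - q_3)/q_4) = floor((28 - 6)/17) = 1.
That gives (1*48 + 17)/(1*17 + 6) = 65/23.
Compare the errors: |x - 48/17| = |257*17 - 48*91|/(91*17) = 1/1547, and |x - 65/23| = |257*23 - 65*91|/(91*23) = 4/2093.
Cross-multiplying, 1*2093 = 2093 < 6188 = 4*1547, so 1/1547 is smaller: the convergent 48/17 is closer to x than 65/23.

48/17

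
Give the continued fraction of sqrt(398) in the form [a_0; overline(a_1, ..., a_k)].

[19; overline(1, 18, 1, 38)]

Write x_i = (sqrt(398) + m_i)/d_i with (m_0, d_0) = (0, 1). a_0 = floor(sqrt(398)) = 19, since 19^2 = 361 <= 398 < 400 = 20^2.
Iterate m_{i+1} = d_i*a_i - m_i, d_{i+1} = (398 - m_{i+1}^2)/d_i, a_{i+1} = floor((a_0 + m_{i+1})/d_{i+1}):
  m_1 = 1*19 - 0 = 19, d_1 = (398 - 19^2)/1 = 37/1 = 37, a_1 = floor((19 + 19)/37) = 1.
  m_2 = 37*1 - 19 = 18, d_2 = (398 - 18^2)/37 = 74/37 = 2, a_2 = floor((19 + 18)/2) = 18.
  m_3 = 2*18 - 18 = 18, d_3 = (398 - 18^2)/2 = 74/2 = 37, a_3 = floor((19 + 18)/37) = 1.
  m_4 = 37*1 - 18 = 19, d_4 = (398 - 19^2)/37 = 37/37 = 1, a_4 = floor((19 + 19)/1) = 38.
  m_5 = 1*38 - 19 = 19, d_5 = (398 - 19^2)/1 = 37/1 = 37: (m_5, d_5) = (m_1, d_1) = (19, 37), so from here the quotients repeat a_1, ..., a_4; the period length is 4.
Hence the expansion of sqrt(398) is a_0 = 19 followed by the repeating block 1, 18, 1, 38 (period 4).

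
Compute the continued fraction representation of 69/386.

Run the Euclidean algorithm on 69 and 386; the successive quotients are the partial quotients a_0, a_1, ... (each step inverts the fractional part left over by the previous one):
  69 = 0*386 + 69, so a_0 = 0.
  386 = 5*69 + 41, so a_1 = 5.
  69 = 1*41 + 28, so a_2 = 1.
  41 = 1*28 + 13, so a_3 = 1.
  28 = 2*13 + 2, so a_4 = 2.
  13 = 6*2 + 1, so a_5 = 6.
  2 = 2*1 + 0, so a_6 = 2.
The remainder reaches 0 after 7 divisions, so the expansion has 7 partial quotients, read off in order.

[0; 5, 1, 1, 2, 6, 2]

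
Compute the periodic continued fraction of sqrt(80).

Write x_i = (sqrt(80) + m_i)/d_i with (m_0, d_0) = (0, 1). a_0 = floor(sqrt(80)) = 8, since 8^2 = 64 <= 80 < 81 = 9^2.
Iterate m_{i+1} = d_i*a_i - m_i, d_{i+1} = (80 - m_{i+1}^2)/d_i, a_{i+1} = floor((a_0 + m_{i+1})/d_{i+1}):
  m_1 = 1*8 - 0 = 8, d_1 = (80 - 8^2)/1 = 16/1 = 16, a_1 = floor((8 + 8)/16) = 1.
  m_2 = 16*1 - 8 = 8, d_2 = (80 - 8^2)/16 = 16/16 = 1, a_2 = floor((8 + 8)/1) = 16.
  m_3 = 1*16 - 8 = 8, d_3 = (80 - 8^2)/1 = 16/1 = 16: (m_3, d_3) = (m_1, d_1) = (8, 16), so from here the quotients repeat a_1, a_2; the period length is 2.
Hence the expansion of sqrt(80) is a_0 = 8 followed by the repeating block 1, 16 (period 2).

[8; (1, 16)]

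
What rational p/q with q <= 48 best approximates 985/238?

149/36

Expand x = 985/238 as a continued fraction with the Euclidean algorithm:
  985 = 4*238 + 33, so a_0 = 4.
  238 = 7*33 + 7, so a_1 = 7.
  33 = 4*7 + 5, so a_2 = 4.
  7 = 1*5 + 2, so a_3 = 1.
  5 = 2*2 + 1, so a_4 = 2.
  2 = 2*1 + 0, so a_5 = 2.
so x = [4; 7, 4, 1, 2, 2].
Convergents (p_i = a_i*p_{i-1} + p_{i-2}, q_i = a_i*q_{i-1} + q_{i-2} with p_{-2}=0, p_{-1}=1, q_{-2}=1, q_{-1}=0), until the denominator exceeds 48:
  i=0: a_0=4, p_0 = 4*1 + 0 = 4, q_0 = 4*0 + 1 = 1.
  i=1: a_1=7, p_1 = 7*4 + 1 = 29, q_1 = 7*1 + 0 = 7.
  i=2: a_2=4, p_2 = 4*29 + 4 = 120, q_2 = 4*7 + 1 = 29.
  i=3: a_3=1, p_3 = 1*120 + 29 = 149, q_3 = 1*29 + 7 = 36.
  i=4: a_4=2, p_4 = 2*149 + 120 = 418, q_4 = 2*36 + 29 = 101.
q_4 = 101 > 48, so the last convergent with denominator <= 48 is p_3/q_3 = 149/36.
The closest fraction with denominator <= 48 is either p_3/q_3 or the intermediate fraction (k*p_3 + p_2)/(k*q_3 + q_2) with the largest k >= 1 whose denominator stays <= 48; these approach x as k grows, and every other convergent or intermediate fraction in range is farther away.
Largest k: floor((48 - q_2)/q_3) = floor((48 - 29)/36) = 0.
Since k = 0, no intermediate fraction beyond p_3/q_3 has denominator <= 48, so the convergent 149/36 is the closest (its error is |985*36 - 149*238|/(238*36) = 2/8568).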